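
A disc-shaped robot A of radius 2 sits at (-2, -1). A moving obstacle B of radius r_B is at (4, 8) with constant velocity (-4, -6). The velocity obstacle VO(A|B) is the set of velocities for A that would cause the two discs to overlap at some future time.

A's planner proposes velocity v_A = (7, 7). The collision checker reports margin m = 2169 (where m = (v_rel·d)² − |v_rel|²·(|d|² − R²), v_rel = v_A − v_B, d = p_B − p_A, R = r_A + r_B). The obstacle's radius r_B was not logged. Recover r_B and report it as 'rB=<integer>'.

m = 2169
d = (6, 9);  v_rel = (11, 13),  |v_rel|² = 290
v_rel×d = (11)·(9) − (13)·(6) = 21
since m = R²·290 − 21²:  R² = (441 + 2169) / 290 = 9
R = √9 = 3  ⇒  r_B = 3 − 2 = 1

rB=1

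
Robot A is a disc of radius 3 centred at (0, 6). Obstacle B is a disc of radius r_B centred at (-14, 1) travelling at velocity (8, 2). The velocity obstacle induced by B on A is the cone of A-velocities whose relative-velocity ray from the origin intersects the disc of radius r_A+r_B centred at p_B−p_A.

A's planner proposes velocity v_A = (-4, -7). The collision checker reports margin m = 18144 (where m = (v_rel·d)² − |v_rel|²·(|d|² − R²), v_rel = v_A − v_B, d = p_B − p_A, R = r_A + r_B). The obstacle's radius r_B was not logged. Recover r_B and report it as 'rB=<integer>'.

m = 18144
d = (-14, -5);  v_rel = (-12, -9),  |v_rel|² = 225
v_rel×d = (-12)·(-5) − (-9)·(-14) = -66
since m = R²·225 − (-66)²:  R² = (4356 + 18144) / 225 = 100
R = √100 = 10  ⇒  r_B = 10 − 3 = 7

rB=7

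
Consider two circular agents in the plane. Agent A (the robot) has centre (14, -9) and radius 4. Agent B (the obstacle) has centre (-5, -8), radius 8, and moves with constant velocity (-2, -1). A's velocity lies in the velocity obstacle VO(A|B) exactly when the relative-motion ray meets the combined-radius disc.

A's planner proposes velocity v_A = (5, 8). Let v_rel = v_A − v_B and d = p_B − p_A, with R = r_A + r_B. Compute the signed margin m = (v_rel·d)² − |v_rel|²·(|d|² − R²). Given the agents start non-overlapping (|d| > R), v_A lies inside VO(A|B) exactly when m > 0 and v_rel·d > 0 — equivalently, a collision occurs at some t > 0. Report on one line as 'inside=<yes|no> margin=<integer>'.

d = (-19, 1),  |d|² = 362;  R = 4+8 = 12,  c = 362−12² = 218
v_rel = (7, 9),  |v_rel|² = 130;  v_rel·d = (7)·(-19) + (9)·(1) = -124
130·t² + 248·t + 218 = 0  ⇒  m = (-124)² − 130·218 = -12964
m = -12964 < 0,  v_rel·d = -124 < 0  ⇒  outside

inside=no margin=-12964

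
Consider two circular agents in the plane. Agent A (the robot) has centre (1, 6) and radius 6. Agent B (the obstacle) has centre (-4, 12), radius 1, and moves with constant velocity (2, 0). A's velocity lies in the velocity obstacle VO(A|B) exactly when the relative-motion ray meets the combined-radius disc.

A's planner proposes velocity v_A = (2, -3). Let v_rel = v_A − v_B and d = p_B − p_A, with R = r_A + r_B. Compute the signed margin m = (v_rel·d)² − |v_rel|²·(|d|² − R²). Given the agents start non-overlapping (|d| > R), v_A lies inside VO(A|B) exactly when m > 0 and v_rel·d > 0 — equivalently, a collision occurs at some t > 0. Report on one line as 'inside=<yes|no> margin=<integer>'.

d = (-5, 6),  |d|² = 61;  R = 6+1 = 7,  c = 61−7² = 12
v_rel = (0, -3),  |v_rel|² = 9;  v_rel·d = (0)·(-5) + (-3)·(6) = -18
9·t² + 36·t + 12 = 0  ⇒  m = (-18)² − 9·12 = 216
m = 216 > 0,  v_rel·d = -18 < 0  ⇒  outside

inside=no margin=216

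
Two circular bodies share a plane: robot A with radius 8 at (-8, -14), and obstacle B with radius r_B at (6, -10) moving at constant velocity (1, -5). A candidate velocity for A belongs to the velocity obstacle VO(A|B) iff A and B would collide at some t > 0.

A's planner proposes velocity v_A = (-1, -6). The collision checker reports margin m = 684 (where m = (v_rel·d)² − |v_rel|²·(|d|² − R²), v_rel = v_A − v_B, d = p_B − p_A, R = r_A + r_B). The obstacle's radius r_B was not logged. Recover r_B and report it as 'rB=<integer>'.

m = 684
d = (14, 4);  v_rel = (-2, -1),  |v_rel|² = 5
v_rel×d = (-2)·(4) − (-1)·(14) = 6
since m = R²·5 − 6²:  R² = (36 + 684) / 5 = 144
R = √144 = 12  ⇒  r_B = 12 − 8 = 4

rB=4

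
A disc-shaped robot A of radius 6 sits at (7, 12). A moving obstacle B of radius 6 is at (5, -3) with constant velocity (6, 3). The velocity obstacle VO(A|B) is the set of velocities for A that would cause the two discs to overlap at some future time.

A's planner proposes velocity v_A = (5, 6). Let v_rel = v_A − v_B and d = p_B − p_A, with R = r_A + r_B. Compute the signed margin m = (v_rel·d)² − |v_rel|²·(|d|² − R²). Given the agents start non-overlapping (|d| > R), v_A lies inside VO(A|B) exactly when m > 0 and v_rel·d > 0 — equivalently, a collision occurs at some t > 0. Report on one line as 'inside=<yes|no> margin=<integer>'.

d = (-2, -15),  |d|² = 229;  R = 6+6 = 12,  c = 229−12² = 85
v_rel = (-1, 3),  |v_rel|² = 10;  v_rel·d = (-1)·(-2) + (3)·(-15) = -43
10·t² + 86·t + 85 = 0  ⇒  m = (-43)² − 10·85 = 999
m = 999 > 0,  v_rel·d = -43 < 0  ⇒  outside

inside=no margin=999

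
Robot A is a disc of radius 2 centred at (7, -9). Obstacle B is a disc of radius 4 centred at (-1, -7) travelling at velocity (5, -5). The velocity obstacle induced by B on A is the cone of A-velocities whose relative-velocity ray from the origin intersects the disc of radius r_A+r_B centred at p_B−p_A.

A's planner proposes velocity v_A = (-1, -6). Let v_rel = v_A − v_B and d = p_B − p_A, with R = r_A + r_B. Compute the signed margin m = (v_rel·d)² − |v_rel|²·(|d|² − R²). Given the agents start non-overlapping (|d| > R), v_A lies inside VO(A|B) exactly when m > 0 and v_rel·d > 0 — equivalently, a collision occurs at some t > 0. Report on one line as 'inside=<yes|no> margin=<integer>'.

d = (-8, 2),  |d|² = 68;  R = 2+4 = 6,  c = 68−6² = 32
v_rel = (-6, -1),  |v_rel|² = 37;  v_rel·d = (-6)·(-8) + (-1)·(2) = 46
37·t² − 92·t + 32 = 0  ⇒  m = 46² − 37·32 = 932
m = 932 > 0,  v_rel·d = 46 > 0  ⇒  inside

inside=yes margin=932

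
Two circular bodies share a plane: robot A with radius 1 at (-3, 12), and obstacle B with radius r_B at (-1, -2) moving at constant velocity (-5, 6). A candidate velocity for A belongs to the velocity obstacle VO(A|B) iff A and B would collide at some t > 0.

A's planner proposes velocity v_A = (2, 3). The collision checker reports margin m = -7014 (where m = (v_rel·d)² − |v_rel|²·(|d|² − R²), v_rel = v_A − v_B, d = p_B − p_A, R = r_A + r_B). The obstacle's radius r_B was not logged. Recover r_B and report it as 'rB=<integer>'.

m = -7014
d = (2, -14);  v_rel = (7, -3),  |v_rel|² = 58
v_rel×d = (7)·(-14) − (-3)·(2) = -92
since m = R²·58 − (-92)²:  R² = (8464 + -7014) / 58 = 25
R = √25 = 5  ⇒  r_B = 5 − 1 = 4

rB=4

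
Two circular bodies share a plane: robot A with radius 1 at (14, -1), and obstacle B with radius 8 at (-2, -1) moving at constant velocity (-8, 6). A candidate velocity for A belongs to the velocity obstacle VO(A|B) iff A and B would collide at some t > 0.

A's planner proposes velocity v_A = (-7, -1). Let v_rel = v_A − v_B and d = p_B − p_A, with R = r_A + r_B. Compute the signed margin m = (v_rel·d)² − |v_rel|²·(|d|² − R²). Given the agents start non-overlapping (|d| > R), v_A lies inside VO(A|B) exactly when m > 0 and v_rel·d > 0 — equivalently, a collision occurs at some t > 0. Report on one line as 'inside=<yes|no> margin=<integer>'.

d = (-16, 0),  |d|² = 256;  R = 1+8 = 9,  c = 256−9² = 175
v_rel = (1, -7),  |v_rel|² = 50;  v_rel·d = (1)·(-16) + (-7)·(0) = -16
50·t² + 32·t + 175 = 0  ⇒  m = (-16)² − 50·175 = -8494
m = -8494 < 0,  v_rel·d = -16 < 0  ⇒  outside

inside=no margin=-8494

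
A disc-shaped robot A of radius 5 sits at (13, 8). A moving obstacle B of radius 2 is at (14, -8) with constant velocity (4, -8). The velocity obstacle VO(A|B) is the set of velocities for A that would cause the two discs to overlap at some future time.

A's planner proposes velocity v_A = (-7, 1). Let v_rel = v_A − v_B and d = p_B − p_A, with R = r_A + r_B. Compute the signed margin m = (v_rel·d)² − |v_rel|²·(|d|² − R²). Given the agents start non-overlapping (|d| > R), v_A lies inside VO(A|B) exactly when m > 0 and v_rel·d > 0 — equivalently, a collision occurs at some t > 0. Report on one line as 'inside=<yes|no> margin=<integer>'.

d = (1, -16),  |d|² = 257;  R = 5+2 = 7,  c = 257−7² = 208
v_rel = (-11, 9),  |v_rel|² = 202;  v_rel·d = (-11)·(1) + (9)·(-16) = -155
202·t² + 310·t + 208 = 0  ⇒  m = (-155)² − 202·208 = -17991
m = -17991 < 0,  v_rel·d = -155 < 0  ⇒  outside

inside=no margin=-17991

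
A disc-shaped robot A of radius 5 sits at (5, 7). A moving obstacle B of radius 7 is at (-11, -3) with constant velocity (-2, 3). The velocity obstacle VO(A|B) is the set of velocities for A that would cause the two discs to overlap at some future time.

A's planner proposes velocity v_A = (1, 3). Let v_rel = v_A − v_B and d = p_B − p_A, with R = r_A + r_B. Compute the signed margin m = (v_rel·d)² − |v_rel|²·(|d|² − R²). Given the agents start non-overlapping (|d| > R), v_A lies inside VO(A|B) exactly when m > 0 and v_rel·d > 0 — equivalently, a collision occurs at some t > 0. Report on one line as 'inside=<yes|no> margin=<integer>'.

d = (-16, -10),  |d|² = 356;  R = 5+7 = 12,  c = 356−12² = 212
v_rel = (3, 0),  |v_rel|² = 9;  v_rel·d = (3)·(-16) + (0)·(-10) = -48
9·t² + 96·t + 212 = 0  ⇒  m = (-48)² − 9·212 = 396
m = 396 > 0,  v_rel·d = -48 < 0  ⇒  outside

inside=no margin=396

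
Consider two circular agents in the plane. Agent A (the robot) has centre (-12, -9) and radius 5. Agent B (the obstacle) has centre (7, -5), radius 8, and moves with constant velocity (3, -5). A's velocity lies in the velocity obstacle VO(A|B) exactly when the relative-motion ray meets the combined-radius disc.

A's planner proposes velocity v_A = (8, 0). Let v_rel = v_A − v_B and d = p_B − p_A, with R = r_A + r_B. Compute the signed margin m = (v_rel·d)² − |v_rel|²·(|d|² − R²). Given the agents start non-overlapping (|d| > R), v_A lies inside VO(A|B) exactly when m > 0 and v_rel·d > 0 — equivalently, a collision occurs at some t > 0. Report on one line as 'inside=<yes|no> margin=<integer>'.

d = (19, 4),  |d|² = 377;  R = 5+8 = 13,  c = 377−13² = 208
v_rel = (5, 5),  |v_rel|² = 50;  v_rel·d = (5)·(19) + (5)·(4) = 115
50·t² − 230·t + 208 = 0  ⇒  m = 115² − 50·208 = 2825
m = 2825 > 0,  v_rel·d = 115 > 0  ⇒  inside

inside=yes margin=2825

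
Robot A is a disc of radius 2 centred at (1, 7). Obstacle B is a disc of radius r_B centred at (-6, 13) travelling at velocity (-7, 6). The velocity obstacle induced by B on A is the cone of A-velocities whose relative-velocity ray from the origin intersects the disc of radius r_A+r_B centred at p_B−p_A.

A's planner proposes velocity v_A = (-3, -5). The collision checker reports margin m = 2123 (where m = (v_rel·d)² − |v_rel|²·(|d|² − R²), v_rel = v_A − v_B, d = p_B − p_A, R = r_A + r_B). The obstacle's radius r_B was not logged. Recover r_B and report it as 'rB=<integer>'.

m = 2123
d = (-7, 6);  v_rel = (4, -11),  |v_rel|² = 137
v_rel×d = (4)·(6) − (-11)·(-7) = -53
since m = R²·137 − (-53)²:  R² = (2809 + 2123) / 137 = 36
R = √36 = 6  ⇒  r_B = 6 − 2 = 4

rB=4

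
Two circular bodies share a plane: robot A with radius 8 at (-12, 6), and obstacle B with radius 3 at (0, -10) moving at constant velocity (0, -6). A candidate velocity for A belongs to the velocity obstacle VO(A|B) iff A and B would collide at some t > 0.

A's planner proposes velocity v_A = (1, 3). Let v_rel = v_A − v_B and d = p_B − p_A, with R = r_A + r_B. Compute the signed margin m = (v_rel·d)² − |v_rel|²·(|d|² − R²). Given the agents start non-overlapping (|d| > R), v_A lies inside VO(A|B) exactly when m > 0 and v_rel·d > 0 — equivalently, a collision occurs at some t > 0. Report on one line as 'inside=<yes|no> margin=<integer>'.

d = (12, -16),  |d|² = 400;  R = 8+3 = 11,  c = 400−11² = 279
v_rel = (1, 9),  |v_rel|² = 82;  v_rel·d = (1)·(12) + (9)·(-16) = -132
82·t² + 264·t + 279 = 0  ⇒  m = (-132)² − 82·279 = -5454
m = -5454 < 0,  v_rel·d = -132 < 0  ⇒  outside

inside=no margin=-5454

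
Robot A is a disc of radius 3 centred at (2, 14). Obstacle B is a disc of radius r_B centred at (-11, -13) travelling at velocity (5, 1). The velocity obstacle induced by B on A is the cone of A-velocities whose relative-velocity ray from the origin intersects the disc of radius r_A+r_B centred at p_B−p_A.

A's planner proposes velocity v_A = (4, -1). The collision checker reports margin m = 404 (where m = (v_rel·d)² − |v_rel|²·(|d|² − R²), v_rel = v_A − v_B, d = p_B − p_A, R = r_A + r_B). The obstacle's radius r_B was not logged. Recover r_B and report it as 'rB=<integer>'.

m = 404
d = (-13, -27);  v_rel = (-1, -2),  |v_rel|² = 5
v_rel×d = (-1)·(-27) − (-2)·(-13) = 1
since m = R²·5 − 1²:  R² = (1 + 404) / 5 = 81
R = √81 = 9  ⇒  r_B = 9 − 3 = 6

rB=6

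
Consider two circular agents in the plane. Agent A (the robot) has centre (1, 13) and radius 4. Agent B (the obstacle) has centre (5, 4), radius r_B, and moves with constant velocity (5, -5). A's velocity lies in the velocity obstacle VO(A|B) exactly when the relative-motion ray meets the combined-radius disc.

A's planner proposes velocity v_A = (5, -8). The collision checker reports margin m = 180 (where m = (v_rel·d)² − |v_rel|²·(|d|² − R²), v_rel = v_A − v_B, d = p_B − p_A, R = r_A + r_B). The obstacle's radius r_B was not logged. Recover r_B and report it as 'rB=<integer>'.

m = 180
d = (4, -9);  v_rel = (0, -3),  |v_rel|² = 9
v_rel×d = (0)·(-9) − (-3)·(4) = 12
since m = R²·9 − 12²:  R² = (144 + 180) / 9 = 36
R = √36 = 6  ⇒  r_B = 6 − 4 = 2

rB=2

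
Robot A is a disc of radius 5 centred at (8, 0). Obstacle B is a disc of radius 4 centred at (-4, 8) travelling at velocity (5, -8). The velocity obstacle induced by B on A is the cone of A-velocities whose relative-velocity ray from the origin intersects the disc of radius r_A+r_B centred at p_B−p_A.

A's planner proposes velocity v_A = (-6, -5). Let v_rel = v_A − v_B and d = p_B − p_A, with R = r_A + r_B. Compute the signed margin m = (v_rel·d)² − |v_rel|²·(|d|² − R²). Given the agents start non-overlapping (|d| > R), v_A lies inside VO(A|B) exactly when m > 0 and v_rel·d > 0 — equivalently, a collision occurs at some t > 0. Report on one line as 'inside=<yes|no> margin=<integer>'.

d = (-12, 8),  |d|² = 208;  R = 5+4 = 9,  c = 208−9² = 127
v_rel = (-11, 3),  |v_rel|² = 130;  v_rel·d = (-11)·(-12) + (3)·(8) = 156
130·t² − 312·t + 127 = 0  ⇒  m = 156² − 130·127 = 7826
m = 7826 > 0,  v_rel·d = 156 > 0  ⇒  inside

inside=yes margin=7826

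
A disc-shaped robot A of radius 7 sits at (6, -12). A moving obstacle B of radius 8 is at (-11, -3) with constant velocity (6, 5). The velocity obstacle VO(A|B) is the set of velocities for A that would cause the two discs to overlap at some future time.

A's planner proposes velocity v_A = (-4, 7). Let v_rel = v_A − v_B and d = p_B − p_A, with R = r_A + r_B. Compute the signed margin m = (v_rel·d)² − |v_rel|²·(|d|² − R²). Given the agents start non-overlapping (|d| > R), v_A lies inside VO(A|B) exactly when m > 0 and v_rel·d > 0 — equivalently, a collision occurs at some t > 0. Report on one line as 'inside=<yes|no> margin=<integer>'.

d = (-17, 9),  |d|² = 370;  R = 7+8 = 15,  c = 370−15² = 145
v_rel = (-10, 2),  |v_rel|² = 104;  v_rel·d = (-10)·(-17) + (2)·(9) = 188
104·t² − 376·t + 145 = 0  ⇒  m = 188² − 104·145 = 20264
m = 20264 > 0,  v_rel·d = 188 > 0  ⇒  inside

inside=yes margin=20264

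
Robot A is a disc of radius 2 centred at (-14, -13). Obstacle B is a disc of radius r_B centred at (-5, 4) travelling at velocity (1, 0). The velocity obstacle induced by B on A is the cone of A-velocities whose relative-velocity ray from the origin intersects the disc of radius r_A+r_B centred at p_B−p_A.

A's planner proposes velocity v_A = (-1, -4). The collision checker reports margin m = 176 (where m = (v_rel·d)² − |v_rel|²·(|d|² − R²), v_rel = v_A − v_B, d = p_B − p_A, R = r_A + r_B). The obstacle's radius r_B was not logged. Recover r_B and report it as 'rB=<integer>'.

m = 176
d = (9, 17);  v_rel = (-2, -4),  |v_rel|² = 20
v_rel×d = (-2)·(17) − (-4)·(9) = 2
since m = R²·20 − 2²:  R² = (4 + 176) / 20 = 9
R = √9 = 3  ⇒  r_B = 3 − 2 = 1

rB=1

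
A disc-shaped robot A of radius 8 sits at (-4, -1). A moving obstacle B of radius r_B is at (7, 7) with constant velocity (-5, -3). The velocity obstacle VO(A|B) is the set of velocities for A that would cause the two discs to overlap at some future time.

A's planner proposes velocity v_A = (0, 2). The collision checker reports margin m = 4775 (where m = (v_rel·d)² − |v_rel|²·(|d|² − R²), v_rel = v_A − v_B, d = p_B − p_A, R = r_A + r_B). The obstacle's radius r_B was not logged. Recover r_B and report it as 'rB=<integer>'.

m = 4775
d = (11, 8);  v_rel = (5, 5),  |v_rel|² = 50
v_rel×d = (5)·(8) − (5)·(11) = -15
since m = R²·50 − (-15)²:  R² = (225 + 4775) / 50 = 100
R = √100 = 10  ⇒  r_B = 10 − 8 = 2

rB=2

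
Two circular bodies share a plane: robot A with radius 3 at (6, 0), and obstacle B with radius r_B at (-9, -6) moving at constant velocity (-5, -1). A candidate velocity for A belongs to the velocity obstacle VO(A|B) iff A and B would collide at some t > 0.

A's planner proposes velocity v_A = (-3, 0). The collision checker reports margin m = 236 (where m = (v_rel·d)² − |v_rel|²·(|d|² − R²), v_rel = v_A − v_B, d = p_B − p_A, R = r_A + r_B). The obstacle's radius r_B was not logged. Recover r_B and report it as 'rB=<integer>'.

m = 236
d = (-15, -6);  v_rel = (2, 1),  |v_rel|² = 5
v_rel×d = (2)·(-6) − (1)·(-15) = 3
since m = R²·5 − 3²:  R² = (9 + 236) / 5 = 49
R = √49 = 7  ⇒  r_B = 7 − 3 = 4

rB=4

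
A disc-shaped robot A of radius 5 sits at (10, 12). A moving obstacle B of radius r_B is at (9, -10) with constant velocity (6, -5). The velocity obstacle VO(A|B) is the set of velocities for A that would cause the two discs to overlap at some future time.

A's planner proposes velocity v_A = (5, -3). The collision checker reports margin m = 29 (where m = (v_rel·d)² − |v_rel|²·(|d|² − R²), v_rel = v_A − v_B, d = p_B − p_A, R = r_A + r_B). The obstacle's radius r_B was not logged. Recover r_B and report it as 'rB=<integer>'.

m = 29
d = (-1, -22);  v_rel = (-1, 2),  |v_rel|² = 5
v_rel×d = (-1)·(-22) − (2)·(-1) = 24
since m = R²·5 − 24²:  R² = (576 + 29) / 5 = 121
R = √121 = 11  ⇒  r_B = 11 − 5 = 6

rB=6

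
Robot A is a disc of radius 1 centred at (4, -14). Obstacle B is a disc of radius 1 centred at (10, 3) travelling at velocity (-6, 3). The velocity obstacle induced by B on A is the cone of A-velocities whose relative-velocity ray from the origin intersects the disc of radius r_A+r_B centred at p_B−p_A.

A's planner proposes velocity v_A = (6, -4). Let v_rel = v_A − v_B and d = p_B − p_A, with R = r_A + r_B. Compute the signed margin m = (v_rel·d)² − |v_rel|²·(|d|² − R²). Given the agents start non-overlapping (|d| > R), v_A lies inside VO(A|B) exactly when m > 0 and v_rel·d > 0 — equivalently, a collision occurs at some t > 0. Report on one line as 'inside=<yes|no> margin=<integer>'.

d = (6, 17),  |d|² = 325;  R = 1+1 = 2,  c = 325−2² = 321
v_rel = (12, -7),  |v_rel|² = 193;  v_rel·d = (12)·(6) + (-7)·(17) = -47
193·t² + 94·t + 321 = 0  ⇒  m = (-47)² − 193·321 = -59744
m = -59744 < 0,  v_rel·d = -47 < 0  ⇒  outside

inside=no margin=-59744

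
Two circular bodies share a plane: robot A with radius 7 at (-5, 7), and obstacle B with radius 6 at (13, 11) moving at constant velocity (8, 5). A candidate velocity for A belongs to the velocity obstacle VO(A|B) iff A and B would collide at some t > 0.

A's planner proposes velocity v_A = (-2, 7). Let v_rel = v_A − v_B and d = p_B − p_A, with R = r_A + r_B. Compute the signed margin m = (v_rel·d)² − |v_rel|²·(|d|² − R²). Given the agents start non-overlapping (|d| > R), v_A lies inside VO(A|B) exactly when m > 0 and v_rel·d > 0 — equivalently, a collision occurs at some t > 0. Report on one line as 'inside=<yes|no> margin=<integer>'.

d = (18, 4),  |d|² = 340;  R = 7+6 = 13,  c = 340−13² = 171
v_rel = (-10, 2),  |v_rel|² = 104;  v_rel·d = (-10)·(18) + (2)·(4) = -172
104·t² + 344·t + 171 = 0  ⇒  m = (-172)² − 104·171 = 11800
m = 11800 > 0,  v_rel·d = -172 < 0  ⇒  outside

inside=no margin=11800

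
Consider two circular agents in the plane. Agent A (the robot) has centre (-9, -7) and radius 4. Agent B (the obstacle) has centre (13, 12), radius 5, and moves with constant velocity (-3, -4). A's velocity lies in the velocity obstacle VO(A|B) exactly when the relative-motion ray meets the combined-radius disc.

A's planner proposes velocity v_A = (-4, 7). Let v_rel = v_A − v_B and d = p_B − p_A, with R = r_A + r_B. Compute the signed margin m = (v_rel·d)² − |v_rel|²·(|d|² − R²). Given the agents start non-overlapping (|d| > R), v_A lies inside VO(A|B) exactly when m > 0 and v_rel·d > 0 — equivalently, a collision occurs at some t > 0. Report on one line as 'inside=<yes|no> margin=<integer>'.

d = (22, 19),  |d|² = 845;  R = 4+5 = 9,  c = 845−9² = 764
v_rel = (-1, 11),  |v_rel|² = 122;  v_rel·d = (-1)·(22) + (11)·(19) = 187
122·t² − 374·t + 764 = 0  ⇒  m = 187² − 122·764 = -58239
m = -58239 < 0,  v_rel·d = 187 > 0  ⇒  outside

inside=no margin=-58239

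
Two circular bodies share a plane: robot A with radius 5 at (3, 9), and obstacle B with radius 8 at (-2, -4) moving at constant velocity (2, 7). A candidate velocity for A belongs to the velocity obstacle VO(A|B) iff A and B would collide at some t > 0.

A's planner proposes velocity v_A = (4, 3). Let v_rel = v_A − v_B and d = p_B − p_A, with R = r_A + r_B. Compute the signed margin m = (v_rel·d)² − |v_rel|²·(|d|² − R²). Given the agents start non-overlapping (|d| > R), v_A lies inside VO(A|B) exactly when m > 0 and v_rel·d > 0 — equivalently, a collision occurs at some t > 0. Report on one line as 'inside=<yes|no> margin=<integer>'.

d = (-5, -13),  |d|² = 194;  R = 5+8 = 13,  c = 194−13² = 25
v_rel = (2, -4),  |v_rel|² = 20;  v_rel·d = (2)·(-5) + (-4)·(-13) = 42
20·t² − 84·t + 25 = 0  ⇒  m = 42² − 20·25 = 1264
m = 1264 > 0,  v_rel·d = 42 > 0  ⇒  inside

inside=yes margin=1264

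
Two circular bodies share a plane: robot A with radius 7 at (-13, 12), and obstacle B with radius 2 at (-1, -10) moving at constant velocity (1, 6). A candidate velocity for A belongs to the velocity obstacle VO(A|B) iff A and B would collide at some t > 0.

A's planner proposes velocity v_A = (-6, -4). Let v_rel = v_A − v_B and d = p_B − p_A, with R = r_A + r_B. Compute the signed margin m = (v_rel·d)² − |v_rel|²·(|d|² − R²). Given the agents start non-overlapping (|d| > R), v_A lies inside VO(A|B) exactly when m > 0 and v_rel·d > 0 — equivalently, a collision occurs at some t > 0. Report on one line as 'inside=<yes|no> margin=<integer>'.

d = (12, -22),  |d|² = 628;  R = 7+2 = 9,  c = 628−9² = 547
v_rel = (-7, -10),  |v_rel|² = 149;  v_rel·d = (-7)·(12) + (-10)·(-22) = 136
149·t² − 272·t + 547 = 0  ⇒  m = 136² − 149·547 = -63007
m = -63007 < 0,  v_rel·d = 136 > 0  ⇒  outside

inside=no margin=-63007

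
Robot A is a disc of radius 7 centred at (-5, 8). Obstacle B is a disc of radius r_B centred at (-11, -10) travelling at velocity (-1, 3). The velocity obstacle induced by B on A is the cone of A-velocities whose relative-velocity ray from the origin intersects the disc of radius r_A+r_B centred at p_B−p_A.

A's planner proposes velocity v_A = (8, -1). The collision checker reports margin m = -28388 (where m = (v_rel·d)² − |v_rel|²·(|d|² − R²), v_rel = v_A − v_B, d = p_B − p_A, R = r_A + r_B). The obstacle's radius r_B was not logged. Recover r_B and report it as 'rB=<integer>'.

m = -28388
d = (-6, -18);  v_rel = (9, -4),  |v_rel|² = 97
v_rel×d = (9)·(-18) − (-4)·(-6) = -186
since m = R²·97 − (-186)²:  R² = (34596 + -28388) / 97 = 64
R = √64 = 8  ⇒  r_B = 8 − 7 = 1

rB=1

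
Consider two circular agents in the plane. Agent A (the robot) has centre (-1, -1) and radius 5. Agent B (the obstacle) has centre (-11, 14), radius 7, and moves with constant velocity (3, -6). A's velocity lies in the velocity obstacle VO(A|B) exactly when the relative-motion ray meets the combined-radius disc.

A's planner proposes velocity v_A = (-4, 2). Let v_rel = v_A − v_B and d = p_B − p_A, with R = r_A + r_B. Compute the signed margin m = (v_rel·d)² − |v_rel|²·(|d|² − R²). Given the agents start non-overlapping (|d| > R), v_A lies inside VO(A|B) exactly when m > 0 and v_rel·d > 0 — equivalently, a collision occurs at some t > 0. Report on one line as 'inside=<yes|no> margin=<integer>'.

d = (-10, 15),  |d|² = 325;  R = 5+7 = 12,  c = 325−12² = 181
v_rel = (-7, 8),  |v_rel|² = 113;  v_rel·d = (-7)·(-10) + (8)·(15) = 190
113·t² − 380·t + 181 = 0  ⇒  m = 190² − 113·181 = 15647
m = 15647 > 0,  v_rel·d = 190 > 0  ⇒  inside

inside=yes margin=15647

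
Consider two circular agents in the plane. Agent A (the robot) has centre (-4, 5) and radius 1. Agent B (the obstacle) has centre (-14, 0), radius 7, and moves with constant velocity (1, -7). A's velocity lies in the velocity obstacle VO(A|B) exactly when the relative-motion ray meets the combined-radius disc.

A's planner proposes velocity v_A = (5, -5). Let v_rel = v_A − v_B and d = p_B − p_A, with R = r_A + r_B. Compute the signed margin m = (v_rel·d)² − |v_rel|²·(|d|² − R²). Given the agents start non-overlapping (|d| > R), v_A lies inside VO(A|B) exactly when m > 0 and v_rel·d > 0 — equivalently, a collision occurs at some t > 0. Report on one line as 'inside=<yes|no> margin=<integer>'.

d = (-10, -5),  |d|² = 125;  R = 1+7 = 8,  c = 125−8² = 61
v_rel = (4, 2),  |v_rel|² = 20;  v_rel·d = (4)·(-10) + (2)·(-5) = -50
20·t² + 100·t + 61 = 0  ⇒  m = (-50)² − 20·61 = 1280
m = 1280 > 0,  v_rel·d = -50 < 0  ⇒  outside

inside=no margin=1280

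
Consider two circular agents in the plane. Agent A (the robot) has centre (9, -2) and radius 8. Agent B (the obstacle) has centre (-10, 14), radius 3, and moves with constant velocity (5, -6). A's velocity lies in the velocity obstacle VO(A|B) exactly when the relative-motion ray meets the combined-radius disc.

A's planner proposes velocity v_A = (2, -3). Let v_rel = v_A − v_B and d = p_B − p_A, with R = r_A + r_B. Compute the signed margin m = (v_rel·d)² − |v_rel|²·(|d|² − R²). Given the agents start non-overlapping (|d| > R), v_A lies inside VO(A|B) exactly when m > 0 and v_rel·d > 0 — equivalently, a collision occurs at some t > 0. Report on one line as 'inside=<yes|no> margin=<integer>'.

d = (-19, 16),  |d|² = 617;  R = 8+3 = 11,  c = 617−11² = 496
v_rel = (-3, 3),  |v_rel|² = 18;  v_rel·d = (-3)·(-19) + (3)·(16) = 105
18·t² − 210·t + 496 = 0  ⇒  m = 105² − 18·496 = 2097
m = 2097 > 0,  v_rel·d = 105 > 0  ⇒  inside

inside=yes margin=2097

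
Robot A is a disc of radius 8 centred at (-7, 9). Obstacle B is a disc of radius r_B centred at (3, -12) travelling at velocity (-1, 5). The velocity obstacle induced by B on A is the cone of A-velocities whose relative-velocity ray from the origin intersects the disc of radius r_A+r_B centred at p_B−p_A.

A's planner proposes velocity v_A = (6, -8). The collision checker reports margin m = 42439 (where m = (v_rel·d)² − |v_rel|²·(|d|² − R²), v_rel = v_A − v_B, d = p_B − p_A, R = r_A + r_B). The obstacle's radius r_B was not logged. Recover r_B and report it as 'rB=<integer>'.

m = 42439
d = (10, -21);  v_rel = (7, -13),  |v_rel|² = 218
v_rel×d = (7)·(-21) − (-13)·(10) = -17
since m = R²·218 − (-17)²:  R² = (289 + 42439) / 218 = 196
R = √196 = 14  ⇒  r_B = 14 − 8 = 6

rB=6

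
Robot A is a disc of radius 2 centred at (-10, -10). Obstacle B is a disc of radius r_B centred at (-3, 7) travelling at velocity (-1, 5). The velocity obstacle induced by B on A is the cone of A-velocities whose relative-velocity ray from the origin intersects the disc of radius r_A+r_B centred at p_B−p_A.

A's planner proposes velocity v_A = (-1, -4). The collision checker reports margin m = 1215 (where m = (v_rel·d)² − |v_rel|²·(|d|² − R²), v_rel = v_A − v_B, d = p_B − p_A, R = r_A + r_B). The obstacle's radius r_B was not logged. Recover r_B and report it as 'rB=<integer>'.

m = 1215
d = (7, 17);  v_rel = (0, -9),  |v_rel|² = 81
v_rel×d = (0)·(17) − (-9)·(7) = 63
since m = R²·81 − 63²:  R² = (3969 + 1215) / 81 = 64
R = √64 = 8  ⇒  r_B = 8 − 2 = 6

rB=6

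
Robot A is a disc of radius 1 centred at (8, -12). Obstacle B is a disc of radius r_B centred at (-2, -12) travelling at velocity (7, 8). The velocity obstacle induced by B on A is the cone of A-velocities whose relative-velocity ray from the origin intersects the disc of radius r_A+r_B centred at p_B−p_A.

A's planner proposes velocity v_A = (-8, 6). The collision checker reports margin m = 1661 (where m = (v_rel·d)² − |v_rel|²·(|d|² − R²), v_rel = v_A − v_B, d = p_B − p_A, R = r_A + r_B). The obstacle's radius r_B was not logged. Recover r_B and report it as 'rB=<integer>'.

m = 1661
d = (-10, 0);  v_rel = (-15, -2),  |v_rel|² = 229
v_rel×d = (-15)·(0) − (-2)·(-10) = -20
since m = R²·229 − (-20)²:  R² = (400 + 1661) / 229 = 9
R = √9 = 3  ⇒  r_B = 3 − 1 = 2

rB=2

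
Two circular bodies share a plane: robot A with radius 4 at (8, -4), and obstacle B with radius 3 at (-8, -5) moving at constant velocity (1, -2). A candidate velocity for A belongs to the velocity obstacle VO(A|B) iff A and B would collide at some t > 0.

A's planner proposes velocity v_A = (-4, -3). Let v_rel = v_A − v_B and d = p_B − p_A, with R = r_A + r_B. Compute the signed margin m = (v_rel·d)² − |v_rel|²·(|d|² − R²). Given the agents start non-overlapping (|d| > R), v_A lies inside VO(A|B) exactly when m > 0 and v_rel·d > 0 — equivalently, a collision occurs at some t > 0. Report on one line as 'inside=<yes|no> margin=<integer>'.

d = (-16, -1),  |d|² = 257;  R = 4+3 = 7,  c = 257−7² = 208
v_rel = (-5, -1),  |v_rel|² = 26;  v_rel·d = (-5)·(-16) + (-1)·(-1) = 81
26·t² − 162·t + 208 = 0  ⇒  m = 81² − 26·208 = 1153
m = 1153 > 0,  v_rel·d = 81 > 0  ⇒  inside

inside=yes margin=1153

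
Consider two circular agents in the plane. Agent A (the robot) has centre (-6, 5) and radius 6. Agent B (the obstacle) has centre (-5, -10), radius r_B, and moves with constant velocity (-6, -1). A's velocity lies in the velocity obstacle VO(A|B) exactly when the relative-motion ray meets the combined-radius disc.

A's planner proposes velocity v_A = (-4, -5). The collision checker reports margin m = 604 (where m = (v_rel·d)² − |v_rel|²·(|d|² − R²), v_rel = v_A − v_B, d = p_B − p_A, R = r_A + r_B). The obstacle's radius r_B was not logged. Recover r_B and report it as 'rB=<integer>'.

m = 604
d = (1, -15);  v_rel = (2, -4),  |v_rel|² = 20
v_rel×d = (2)·(-15) − (-4)·(1) = -26
since m = R²·20 − (-26)²:  R² = (676 + 604) / 20 = 64
R = √64 = 8  ⇒  r_B = 8 − 6 = 2

rB=2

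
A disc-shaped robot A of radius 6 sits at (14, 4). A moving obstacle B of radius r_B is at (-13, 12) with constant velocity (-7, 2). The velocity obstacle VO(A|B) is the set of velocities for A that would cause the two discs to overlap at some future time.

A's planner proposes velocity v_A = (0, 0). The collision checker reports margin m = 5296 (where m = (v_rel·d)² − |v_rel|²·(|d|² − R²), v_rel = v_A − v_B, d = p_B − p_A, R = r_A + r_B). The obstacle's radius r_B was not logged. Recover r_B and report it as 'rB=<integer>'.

m = 5296
d = (-27, 8);  v_rel = (7, -2),  |v_rel|² = 53
v_rel×d = (7)·(8) − (-2)·(-27) = 2
since m = R²·53 − 2²:  R² = (4 + 5296) / 53 = 100
R = √100 = 10  ⇒  r_B = 10 − 6 = 4

rB=4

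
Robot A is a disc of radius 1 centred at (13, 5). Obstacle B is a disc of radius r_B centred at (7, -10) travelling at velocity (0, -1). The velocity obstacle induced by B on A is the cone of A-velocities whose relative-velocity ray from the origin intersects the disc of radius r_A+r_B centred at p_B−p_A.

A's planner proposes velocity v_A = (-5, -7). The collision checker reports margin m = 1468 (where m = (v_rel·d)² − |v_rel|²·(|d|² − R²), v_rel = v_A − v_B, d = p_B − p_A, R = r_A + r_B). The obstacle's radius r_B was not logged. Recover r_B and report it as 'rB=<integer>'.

m = 1468
d = (-6, -15);  v_rel = (-5, -6),  |v_rel|² = 61
v_rel×d = (-5)·(-15) − (-6)·(-6) = 39
since m = R²·61 − 39²:  R² = (1521 + 1468) / 61 = 49
R = √49 = 7  ⇒  r_B = 7 − 1 = 6

rB=6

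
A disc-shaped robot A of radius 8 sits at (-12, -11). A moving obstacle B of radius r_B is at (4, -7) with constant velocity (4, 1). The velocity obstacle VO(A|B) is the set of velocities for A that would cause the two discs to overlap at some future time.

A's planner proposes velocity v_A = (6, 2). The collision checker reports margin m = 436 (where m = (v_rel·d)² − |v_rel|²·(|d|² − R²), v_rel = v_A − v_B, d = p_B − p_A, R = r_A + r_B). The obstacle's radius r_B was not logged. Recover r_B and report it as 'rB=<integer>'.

m = 436
d = (16, 4);  v_rel = (2, 1),  |v_rel|² = 5
v_rel×d = (2)·(4) − (1)·(16) = -8
since m = R²·5 − (-8)²:  R² = (64 + 436) / 5 = 100
R = √100 = 10  ⇒  r_B = 10 − 8 = 2

rB=2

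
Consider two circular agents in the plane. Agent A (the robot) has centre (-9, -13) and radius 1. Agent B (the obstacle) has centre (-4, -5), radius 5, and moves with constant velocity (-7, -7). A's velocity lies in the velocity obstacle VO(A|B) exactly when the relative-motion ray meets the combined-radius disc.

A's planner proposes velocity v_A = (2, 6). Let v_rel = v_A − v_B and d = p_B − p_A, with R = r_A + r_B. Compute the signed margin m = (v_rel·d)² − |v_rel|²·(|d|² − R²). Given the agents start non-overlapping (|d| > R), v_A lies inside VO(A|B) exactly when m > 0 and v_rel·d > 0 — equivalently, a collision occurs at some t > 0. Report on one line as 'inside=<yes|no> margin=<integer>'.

d = (5, 8),  |d|² = 89;  R = 1+5 = 6,  c = 89−6² = 53
v_rel = (9, 13),  |v_rel|² = 250;  v_rel·d = (9)·(5) + (13)·(8) = 149
250·t² − 298·t + 53 = 0  ⇒  m = 149² − 250·53 = 8951
m = 8951 > 0,  v_rel·d = 149 > 0  ⇒  inside

inside=yes margin=8951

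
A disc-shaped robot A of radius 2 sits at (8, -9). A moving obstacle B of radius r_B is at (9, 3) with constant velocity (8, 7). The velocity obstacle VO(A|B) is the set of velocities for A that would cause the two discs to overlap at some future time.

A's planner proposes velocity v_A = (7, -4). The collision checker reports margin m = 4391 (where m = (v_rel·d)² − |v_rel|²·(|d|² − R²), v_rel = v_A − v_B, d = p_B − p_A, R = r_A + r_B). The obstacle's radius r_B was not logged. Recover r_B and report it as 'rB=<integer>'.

m = 4391
d = (1, 12);  v_rel = (-1, -11),  |v_rel|² = 122
v_rel×d = (-1)·(12) − (-11)·(1) = -1
since m = R²·122 − (-1)²:  R² = (1 + 4391) / 122 = 36
R = √36 = 6  ⇒  r_B = 6 − 2 = 4

rB=4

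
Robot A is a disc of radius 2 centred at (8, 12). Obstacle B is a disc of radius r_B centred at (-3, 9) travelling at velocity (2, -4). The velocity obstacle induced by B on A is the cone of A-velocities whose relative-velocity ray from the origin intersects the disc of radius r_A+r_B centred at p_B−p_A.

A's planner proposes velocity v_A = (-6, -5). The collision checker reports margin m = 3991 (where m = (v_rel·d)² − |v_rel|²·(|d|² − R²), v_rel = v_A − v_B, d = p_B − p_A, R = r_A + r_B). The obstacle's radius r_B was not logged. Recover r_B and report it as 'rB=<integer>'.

m = 3991
d = (-11, -3);  v_rel = (-8, -1),  |v_rel|² = 65
v_rel×d = (-8)·(-3) − (-1)·(-11) = 13
since m = R²·65 − 13²:  R² = (169 + 3991) / 65 = 64
R = √64 = 8  ⇒  r_B = 8 − 2 = 6

rB=6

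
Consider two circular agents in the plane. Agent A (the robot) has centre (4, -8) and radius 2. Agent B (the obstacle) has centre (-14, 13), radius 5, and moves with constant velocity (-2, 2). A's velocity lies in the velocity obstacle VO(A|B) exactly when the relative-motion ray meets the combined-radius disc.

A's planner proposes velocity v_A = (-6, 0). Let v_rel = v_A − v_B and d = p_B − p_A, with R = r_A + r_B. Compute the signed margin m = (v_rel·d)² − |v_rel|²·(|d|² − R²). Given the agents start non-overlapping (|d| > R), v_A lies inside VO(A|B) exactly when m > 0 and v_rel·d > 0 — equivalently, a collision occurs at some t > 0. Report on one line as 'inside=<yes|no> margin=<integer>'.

d = (-18, 21),  |d|² = 765;  R = 2+5 = 7,  c = 765−7² = 716
v_rel = (-4, -2),  |v_rel|² = 20;  v_rel·d = (-4)·(-18) + (-2)·(21) = 30
20·t² − 60·t + 716 = 0  ⇒  m = 30² − 20·716 = -13420
m = -13420 < 0,  v_rel·d = 30 > 0  ⇒  outside

inside=no margin=-13420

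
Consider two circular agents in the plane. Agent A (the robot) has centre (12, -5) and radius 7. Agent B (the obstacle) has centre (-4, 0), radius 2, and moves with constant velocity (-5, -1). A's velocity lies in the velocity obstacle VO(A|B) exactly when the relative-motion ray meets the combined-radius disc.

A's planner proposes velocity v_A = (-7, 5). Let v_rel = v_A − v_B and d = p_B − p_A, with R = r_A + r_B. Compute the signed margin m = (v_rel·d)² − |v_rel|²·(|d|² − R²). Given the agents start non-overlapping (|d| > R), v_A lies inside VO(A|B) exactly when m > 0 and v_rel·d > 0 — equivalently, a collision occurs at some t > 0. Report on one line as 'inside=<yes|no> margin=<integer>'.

d = (-16, 5),  |d|² = 281;  R = 7+2 = 9,  c = 281−9² = 200
v_rel = (-2, 6),  |v_rel|² = 40;  v_rel·d = (-2)·(-16) + (6)·(5) = 62
40·t² − 124·t + 200 = 0  ⇒  m = 62² − 40·200 = -4156
m = -4156 < 0,  v_rel·d = 62 > 0  ⇒  outside

inside=no margin=-4156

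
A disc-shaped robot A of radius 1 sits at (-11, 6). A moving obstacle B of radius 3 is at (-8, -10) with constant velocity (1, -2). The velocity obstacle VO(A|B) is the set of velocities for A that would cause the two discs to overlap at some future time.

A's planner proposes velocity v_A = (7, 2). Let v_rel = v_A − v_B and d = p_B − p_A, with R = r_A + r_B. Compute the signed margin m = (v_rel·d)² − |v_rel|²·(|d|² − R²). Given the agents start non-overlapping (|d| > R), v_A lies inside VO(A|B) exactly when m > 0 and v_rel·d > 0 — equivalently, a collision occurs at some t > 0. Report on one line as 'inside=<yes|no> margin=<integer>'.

d = (3, -16),  |d|² = 265;  R = 1+3 = 4,  c = 265−4² = 249
v_rel = (6, 4),  |v_rel|² = 52;  v_rel·d = (6)·(3) + (4)·(-16) = -46
52·t² + 92·t + 249 = 0  ⇒  m = (-46)² − 52·249 = -10832
m = -10832 < 0,  v_rel·d = -46 < 0  ⇒  outside

inside=no margin=-10832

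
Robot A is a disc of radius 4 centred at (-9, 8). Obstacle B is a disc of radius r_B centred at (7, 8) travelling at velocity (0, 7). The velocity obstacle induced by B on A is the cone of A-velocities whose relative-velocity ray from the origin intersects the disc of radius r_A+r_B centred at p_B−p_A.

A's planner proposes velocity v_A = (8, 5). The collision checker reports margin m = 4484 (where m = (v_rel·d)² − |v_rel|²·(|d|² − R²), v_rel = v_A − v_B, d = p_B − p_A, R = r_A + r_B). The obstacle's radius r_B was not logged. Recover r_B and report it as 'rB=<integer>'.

m = 4484
d = (16, 0);  v_rel = (8, -2),  |v_rel|² = 68
v_rel×d = (8)·(0) − (-2)·(16) = 32
since m = R²·68 − 32²:  R² = (1024 + 4484) / 68 = 81
R = √81 = 9  ⇒  r_B = 9 − 4 = 5

rB=5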